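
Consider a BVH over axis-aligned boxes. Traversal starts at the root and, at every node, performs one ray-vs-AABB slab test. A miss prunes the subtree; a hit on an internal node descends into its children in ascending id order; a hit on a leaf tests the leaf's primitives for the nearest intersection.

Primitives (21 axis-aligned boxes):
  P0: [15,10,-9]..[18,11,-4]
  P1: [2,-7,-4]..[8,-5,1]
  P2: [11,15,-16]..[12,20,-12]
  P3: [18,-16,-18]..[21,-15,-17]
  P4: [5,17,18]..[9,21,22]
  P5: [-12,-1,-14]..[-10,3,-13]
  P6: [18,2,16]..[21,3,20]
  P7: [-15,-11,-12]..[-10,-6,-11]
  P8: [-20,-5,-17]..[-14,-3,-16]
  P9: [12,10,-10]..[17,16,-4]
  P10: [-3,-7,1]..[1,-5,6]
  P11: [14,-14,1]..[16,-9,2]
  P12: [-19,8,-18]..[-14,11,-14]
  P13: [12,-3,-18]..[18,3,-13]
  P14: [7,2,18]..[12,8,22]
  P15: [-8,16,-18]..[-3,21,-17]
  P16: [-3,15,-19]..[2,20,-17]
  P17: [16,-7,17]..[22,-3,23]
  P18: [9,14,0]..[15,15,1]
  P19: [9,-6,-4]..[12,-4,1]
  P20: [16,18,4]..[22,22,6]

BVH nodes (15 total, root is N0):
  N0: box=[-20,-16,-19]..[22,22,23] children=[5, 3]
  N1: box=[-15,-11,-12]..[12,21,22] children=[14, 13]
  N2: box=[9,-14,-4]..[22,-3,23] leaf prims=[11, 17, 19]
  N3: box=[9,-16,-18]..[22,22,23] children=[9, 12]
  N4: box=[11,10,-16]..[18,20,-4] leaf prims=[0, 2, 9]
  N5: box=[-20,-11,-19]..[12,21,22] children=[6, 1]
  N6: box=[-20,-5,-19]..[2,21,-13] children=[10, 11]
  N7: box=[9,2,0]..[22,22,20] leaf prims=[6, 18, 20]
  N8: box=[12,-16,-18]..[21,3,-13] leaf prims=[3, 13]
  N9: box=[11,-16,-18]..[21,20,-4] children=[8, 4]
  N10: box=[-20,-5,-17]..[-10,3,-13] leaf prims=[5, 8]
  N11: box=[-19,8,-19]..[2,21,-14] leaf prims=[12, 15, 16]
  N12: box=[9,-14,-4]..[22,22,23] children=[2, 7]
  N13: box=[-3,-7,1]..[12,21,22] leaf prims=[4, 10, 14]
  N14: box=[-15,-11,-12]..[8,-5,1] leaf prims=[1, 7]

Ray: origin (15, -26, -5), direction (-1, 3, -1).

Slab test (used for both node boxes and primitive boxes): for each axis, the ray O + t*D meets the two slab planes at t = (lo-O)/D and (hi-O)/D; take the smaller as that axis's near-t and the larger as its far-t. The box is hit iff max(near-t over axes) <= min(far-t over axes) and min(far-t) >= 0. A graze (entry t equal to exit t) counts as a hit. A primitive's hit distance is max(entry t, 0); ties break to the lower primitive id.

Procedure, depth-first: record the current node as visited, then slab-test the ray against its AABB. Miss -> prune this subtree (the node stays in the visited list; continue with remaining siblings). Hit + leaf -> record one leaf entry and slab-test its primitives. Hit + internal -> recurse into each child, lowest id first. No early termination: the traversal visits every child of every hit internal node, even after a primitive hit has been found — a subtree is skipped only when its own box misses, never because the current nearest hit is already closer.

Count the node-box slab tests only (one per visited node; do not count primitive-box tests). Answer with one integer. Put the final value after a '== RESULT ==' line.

Walk:
N0 x:[-7,35] y:[10/3,16] z:[-28,14] -> hit [10/3,14], descend [3, 5]
  N3 x:[-7,6] y:[10/3,16] z:[-28,13] -> hit [10/3,6], descend [9, 12]
    N9 x:[-6,4] y:[10/3,46/3] z:[-1,13] -> hit [10/3,4], descend [4, 8]
      N4 x:[-3,4] y:[12,46/3] z:[-1,11] -> miss, prune
      N8 x:[-6,3] y:[10/3,29/3] z:[8,13] -> miss, prune
    N12 x:[-7,6] y:[4,16] z:[-28,-1] -> miss, prune
  N5 x:[3,35] y:[5,47/3] z:[-27,14] -> hit [5,14], descend [1, 6]
    N1 x:[3,30] y:[5,47/3] z:[-27,7] -> hit [5,7], descend [13, 14]
      N13 x:[3,18] y:[19/3,47/3] z:[-27,-6] -> miss, prune
      N14 x:[7,30] y:[5,7] z:[-6,7] -> hit [7,7] leaf, test {P1(miss), P7(miss)}
    N6 x:[13,35] y:[7,47/3] z:[8,14] -> hit [13,14], descend [10, 11]
      N10 x:[25,35] y:[7,29/3] z:[8,12] -> miss, prune
      N11 x:[13,34] y:[34/3,47/3] z:[9,14] -> hit [13,14] leaf, test {P12(miss), P15(miss), P16@t=41/3}

Summary -> nodes [0, 3, 9, 4, 8, 12, 5, 1, 13, 14, 6, 10, 11]; box-tests=13; leaf-entries=2; first=P16

== RESULT ==
13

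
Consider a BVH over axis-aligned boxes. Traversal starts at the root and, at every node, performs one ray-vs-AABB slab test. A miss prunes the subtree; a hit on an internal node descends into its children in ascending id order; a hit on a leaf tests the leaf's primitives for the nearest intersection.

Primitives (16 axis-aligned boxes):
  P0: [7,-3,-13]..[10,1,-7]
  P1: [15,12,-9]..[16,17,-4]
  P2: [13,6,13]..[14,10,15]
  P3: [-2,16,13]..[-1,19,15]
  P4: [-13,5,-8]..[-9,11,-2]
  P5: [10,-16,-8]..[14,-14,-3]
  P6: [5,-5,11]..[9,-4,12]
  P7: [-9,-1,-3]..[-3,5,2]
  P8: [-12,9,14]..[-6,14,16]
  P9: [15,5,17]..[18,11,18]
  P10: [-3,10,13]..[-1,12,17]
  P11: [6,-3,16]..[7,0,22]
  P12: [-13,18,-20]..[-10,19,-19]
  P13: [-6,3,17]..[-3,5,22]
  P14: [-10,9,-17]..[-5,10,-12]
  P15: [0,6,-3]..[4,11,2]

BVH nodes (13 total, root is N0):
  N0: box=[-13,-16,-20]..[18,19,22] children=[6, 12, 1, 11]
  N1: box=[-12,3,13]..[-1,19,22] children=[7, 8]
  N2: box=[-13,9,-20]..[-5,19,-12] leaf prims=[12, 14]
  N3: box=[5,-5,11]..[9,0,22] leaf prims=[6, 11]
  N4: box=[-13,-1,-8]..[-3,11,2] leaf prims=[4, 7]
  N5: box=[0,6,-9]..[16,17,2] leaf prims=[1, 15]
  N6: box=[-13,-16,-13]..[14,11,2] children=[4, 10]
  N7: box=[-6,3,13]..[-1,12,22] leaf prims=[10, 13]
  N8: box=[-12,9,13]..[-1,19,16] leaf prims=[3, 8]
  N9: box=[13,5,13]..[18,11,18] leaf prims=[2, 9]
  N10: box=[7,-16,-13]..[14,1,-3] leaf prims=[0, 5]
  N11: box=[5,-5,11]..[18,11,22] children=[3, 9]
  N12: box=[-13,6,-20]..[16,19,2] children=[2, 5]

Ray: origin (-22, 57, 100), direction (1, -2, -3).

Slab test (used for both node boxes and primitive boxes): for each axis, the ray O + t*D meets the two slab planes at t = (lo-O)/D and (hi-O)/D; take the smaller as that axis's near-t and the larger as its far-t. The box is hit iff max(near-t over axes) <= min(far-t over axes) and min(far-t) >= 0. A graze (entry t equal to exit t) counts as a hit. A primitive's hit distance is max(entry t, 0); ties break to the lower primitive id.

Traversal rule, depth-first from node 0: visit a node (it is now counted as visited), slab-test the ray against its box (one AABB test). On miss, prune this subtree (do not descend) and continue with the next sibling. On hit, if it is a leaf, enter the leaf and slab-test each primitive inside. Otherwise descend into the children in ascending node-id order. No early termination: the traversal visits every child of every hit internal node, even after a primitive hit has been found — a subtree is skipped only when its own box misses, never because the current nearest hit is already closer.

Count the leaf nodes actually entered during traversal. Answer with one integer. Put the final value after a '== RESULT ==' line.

Walk:
N0 x:[9,40] y:[19,73/2] z:[26,40] -> hit [26,73/2], descend [1, 6, 11, 12]
  N1 x:[10,21] y:[19,27] z:[26,29] -> miss, prune
  N6 x:[9,36] y:[23,73/2] z:[98/3,113/3] -> hit [98/3,36], descend [4, 10]
    N4 x:[9,19] y:[23,29] z:[98/3,36] -> miss, prune
    N10 x:[29,36] y:[28,73/2] z:[103/3,113/3] -> hit [103/3,36] leaf, test {P0(miss), P5@t=71/2}
  N11 x:[27,40] y:[23,31] z:[26,89/3] -> hit [27,89/3], descend [3, 9]
    N3 x:[27,31] y:[57/2,31] z:[26,89/3] -> hit [57/2,89/3] leaf, test {P6(miss), P11(miss)}
    N9 x:[35,40] y:[23,26] z:[82/3,29] -> miss, prune
  N12 x:[9,38] y:[19,51/2] z:[98/3,40] -> miss, prune

order=[0, 1, 6, 4, 10, 11, 3, 9, 12]  |boxes|=9  |leaves|=2  hit=P5

== RESULT ==
2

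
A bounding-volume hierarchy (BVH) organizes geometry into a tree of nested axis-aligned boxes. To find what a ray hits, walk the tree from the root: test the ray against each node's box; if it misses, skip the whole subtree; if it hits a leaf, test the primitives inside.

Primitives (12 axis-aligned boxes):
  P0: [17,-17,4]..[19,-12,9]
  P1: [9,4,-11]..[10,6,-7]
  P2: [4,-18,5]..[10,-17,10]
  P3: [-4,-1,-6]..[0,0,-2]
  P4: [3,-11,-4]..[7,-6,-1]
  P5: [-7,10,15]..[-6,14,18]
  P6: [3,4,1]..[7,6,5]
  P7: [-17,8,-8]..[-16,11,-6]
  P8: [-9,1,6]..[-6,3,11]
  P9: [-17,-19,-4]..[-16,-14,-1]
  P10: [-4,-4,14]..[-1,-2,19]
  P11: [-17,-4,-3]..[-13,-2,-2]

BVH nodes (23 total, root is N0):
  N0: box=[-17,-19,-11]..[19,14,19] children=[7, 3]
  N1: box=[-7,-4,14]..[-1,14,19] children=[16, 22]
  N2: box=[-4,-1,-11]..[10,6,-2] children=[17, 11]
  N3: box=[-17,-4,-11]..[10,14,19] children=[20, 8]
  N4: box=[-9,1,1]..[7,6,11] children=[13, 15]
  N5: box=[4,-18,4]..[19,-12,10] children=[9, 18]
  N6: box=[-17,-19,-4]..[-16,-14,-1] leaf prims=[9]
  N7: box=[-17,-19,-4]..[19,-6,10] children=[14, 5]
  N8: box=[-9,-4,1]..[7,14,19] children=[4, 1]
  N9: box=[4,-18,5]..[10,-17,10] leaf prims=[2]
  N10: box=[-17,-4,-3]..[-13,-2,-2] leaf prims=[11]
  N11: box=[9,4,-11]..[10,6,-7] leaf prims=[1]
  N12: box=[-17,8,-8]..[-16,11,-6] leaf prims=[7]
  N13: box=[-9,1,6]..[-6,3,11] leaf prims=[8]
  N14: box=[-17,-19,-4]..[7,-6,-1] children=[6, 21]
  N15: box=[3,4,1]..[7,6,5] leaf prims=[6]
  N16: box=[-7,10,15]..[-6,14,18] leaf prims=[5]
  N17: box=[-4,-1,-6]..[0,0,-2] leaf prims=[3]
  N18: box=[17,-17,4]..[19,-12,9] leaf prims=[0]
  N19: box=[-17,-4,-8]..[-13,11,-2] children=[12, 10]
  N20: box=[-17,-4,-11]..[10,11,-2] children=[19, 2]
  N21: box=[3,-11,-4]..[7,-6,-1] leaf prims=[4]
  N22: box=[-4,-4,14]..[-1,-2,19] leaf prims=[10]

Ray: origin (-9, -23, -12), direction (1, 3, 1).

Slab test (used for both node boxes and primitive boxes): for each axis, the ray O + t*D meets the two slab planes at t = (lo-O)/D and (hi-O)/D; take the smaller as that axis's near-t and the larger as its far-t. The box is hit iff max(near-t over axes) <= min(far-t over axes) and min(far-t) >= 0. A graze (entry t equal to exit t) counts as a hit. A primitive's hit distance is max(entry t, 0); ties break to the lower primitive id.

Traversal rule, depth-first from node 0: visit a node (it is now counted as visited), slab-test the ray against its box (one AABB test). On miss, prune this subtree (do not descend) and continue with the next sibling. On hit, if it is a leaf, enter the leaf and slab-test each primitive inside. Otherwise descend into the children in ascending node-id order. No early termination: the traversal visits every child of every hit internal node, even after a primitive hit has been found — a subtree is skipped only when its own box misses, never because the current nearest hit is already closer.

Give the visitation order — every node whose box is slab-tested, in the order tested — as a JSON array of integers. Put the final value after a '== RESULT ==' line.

Trace the traversal:
N0 x:[-8,28] y:[4/3,37/3] z:[1,31] -> hit [4/3,37/3], descend [3, 7]
  N3 x:[-8,19] y:[19/3,37/3] z:[1,31] -> hit [19/3,37/3], descend [8, 20]
    N8 x:[0,16] y:[19/3,37/3] z:[13,31] -> miss, prune
    N20 x:[-8,19] y:[19/3,34/3] z:[1,10] -> hit [19/3,10], descend [2, 19]
      N2 x:[5,19] y:[22/3,29/3] z:[1,10] -> hit [22/3,29/3], descend [11, 17]
        N11 x:[18,19] y:[9,29/3] z:[1,5] -> miss, prune
        N17 x:[5,9] y:[22/3,23/3] z:[6,10] -> hit [22/3,23/3] leaf, test {P3@t=22/3}
      N19 x:[-8,-4] y:[19/3,34/3] z:[4,10] -> miss, prune
  N7 x:[-8,28] y:[4/3,17/3] z:[8,22] -> miss, prune

Summary -> nodes [0, 3, 8, 20, 2, 11, 17, 19, 7]; box-tests=9; leaf-entries=1; first=P3

== RESULT ==
[0, 3, 8, 20, 2, 11, 17, 19, 7]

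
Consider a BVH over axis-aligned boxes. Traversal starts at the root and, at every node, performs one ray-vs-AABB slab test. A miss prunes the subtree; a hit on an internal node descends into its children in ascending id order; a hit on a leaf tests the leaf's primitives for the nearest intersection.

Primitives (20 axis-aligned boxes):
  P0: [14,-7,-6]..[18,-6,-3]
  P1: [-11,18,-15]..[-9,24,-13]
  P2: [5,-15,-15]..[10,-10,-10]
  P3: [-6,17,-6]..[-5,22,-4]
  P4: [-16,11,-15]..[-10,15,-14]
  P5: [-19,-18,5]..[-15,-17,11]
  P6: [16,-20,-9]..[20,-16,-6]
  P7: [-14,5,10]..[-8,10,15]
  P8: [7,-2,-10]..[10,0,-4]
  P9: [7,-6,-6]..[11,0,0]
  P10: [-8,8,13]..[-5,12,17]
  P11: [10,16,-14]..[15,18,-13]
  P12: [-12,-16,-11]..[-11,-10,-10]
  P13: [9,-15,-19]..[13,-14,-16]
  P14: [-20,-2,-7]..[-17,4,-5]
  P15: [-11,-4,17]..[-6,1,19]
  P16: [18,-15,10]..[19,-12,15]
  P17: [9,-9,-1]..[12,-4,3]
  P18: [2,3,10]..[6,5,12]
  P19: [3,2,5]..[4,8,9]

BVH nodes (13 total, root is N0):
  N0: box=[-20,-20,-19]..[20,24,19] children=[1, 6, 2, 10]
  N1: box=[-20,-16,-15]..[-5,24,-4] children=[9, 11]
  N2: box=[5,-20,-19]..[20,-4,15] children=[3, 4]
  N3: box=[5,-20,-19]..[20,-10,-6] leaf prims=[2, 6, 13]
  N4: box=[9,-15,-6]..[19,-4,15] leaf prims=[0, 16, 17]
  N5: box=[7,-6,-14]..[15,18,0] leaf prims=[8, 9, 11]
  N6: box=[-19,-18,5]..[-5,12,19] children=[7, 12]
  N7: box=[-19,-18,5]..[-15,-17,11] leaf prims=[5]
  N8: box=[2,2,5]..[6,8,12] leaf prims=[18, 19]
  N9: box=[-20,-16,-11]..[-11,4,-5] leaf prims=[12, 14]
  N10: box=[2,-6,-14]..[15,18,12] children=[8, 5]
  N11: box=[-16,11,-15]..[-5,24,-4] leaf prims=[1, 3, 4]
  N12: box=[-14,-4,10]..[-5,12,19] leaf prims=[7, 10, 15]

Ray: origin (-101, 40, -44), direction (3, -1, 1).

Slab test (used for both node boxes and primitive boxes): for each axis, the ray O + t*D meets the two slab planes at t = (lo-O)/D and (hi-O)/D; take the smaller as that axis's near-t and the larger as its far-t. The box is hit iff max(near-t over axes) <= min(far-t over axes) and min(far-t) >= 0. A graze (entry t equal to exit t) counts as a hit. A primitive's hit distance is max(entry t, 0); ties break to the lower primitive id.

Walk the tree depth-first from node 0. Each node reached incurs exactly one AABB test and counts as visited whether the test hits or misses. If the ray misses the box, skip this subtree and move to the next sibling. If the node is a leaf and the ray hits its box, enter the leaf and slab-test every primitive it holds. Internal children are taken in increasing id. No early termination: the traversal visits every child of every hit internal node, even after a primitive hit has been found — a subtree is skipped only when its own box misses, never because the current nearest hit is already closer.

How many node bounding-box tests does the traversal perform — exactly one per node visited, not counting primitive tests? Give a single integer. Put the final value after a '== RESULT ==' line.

Traverse from the root:
N0 x:[27,121/3] y:[16,60] z:[25,63] -> hit [27,121/3], descend [1, 2, 6, 10]
  N1 x:[27,32] y:[16,56] z:[29,40] -> hit [29,32], descend [9, 11]
    N9 x:[27,30] y:[36,56] z:[33,39] -> miss, prune
    N11 x:[85/3,32] y:[16,29] z:[29,40] -> hit [29,29] leaf, test {P1(miss), P3(miss), P4@t=29}
  N2 x:[106/3,121/3] y:[44,60] z:[25,59] -> miss, prune
  N6 x:[82/3,32] y:[28,58] z:[49,63] -> miss, prune
  N10 x:[103/3,116/3] y:[22,46] z:[30,56] -> hit [103/3,116/3], descend [5, 8]
    N5 x:[36,116/3] y:[22,46] z:[30,44] -> hit [36,116/3] leaf, test {P8(miss), P9(miss), P11(miss)}
    N8 x:[103/3,107/3] y:[32,38] z:[49,56] -> miss, prune

Visited [0, 1, 9, 11, 2, 6, 10, 5, 8]. Tests: 9 box, 2 leaf. Nearest: P4.

== RESULT ==
9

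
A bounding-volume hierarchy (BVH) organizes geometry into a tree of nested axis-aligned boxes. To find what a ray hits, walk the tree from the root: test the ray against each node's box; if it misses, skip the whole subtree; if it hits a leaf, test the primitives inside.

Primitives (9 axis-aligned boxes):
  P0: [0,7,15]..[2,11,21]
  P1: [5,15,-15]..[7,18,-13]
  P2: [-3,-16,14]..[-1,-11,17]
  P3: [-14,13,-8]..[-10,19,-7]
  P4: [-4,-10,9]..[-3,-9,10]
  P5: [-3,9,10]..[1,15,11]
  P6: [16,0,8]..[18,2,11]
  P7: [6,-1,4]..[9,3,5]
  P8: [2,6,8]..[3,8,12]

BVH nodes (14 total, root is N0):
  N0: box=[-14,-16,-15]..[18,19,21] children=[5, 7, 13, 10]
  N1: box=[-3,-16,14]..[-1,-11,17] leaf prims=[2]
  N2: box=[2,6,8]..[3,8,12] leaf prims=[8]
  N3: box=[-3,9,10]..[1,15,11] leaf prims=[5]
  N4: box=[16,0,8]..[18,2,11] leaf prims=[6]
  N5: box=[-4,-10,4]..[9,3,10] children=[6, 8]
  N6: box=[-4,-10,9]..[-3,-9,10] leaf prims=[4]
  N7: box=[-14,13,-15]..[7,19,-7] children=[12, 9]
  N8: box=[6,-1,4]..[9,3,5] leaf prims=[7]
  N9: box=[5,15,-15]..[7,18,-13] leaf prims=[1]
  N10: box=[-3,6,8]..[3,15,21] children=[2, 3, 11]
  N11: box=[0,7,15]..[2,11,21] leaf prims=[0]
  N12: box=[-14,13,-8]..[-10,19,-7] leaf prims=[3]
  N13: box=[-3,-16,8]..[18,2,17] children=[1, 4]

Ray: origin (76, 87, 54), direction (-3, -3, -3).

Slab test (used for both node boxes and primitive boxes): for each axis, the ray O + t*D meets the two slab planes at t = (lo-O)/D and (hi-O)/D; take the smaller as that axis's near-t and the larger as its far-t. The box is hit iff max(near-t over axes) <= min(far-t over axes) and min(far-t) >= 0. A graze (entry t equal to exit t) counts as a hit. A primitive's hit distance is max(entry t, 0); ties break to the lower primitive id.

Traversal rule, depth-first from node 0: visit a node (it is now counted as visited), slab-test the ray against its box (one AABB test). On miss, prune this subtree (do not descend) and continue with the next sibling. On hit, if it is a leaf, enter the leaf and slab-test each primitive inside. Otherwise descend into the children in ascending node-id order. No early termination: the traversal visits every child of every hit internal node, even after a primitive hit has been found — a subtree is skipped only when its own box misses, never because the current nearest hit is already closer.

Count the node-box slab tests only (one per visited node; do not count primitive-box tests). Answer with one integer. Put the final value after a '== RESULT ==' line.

Trace the traversal:
N0 x:[58/3,30] y:[68/3,103/3] z:[11,23] -> hit [68/3,23], descend [5, 7, 10, 13]
  N5 x:[67/3,80/3] y:[28,97/3] z:[44/3,50/3] -> miss, prune
  N7 x:[23,30] y:[68/3,74/3] z:[61/3,23] -> hit [23,23], descend [9, 12]
    N9 x:[23,71/3] y:[23,24] z:[67/3,23] -> hit [23,23] leaf, test {P1@t=23}
    N12 x:[86/3,30] y:[68/3,74/3] z:[61/3,62/3] -> miss, prune
  N10 x:[73/3,79/3] y:[24,27] z:[11,46/3] -> miss, prune
  N13 x:[58/3,79/3] y:[85/3,103/3] z:[37/3,46/3] -> miss, prune

Summary -> nodes [0, 5, 7, 9, 12, 10, 13]; box-tests=7; leaf-entries=1; first=P1

== RESULT ==
7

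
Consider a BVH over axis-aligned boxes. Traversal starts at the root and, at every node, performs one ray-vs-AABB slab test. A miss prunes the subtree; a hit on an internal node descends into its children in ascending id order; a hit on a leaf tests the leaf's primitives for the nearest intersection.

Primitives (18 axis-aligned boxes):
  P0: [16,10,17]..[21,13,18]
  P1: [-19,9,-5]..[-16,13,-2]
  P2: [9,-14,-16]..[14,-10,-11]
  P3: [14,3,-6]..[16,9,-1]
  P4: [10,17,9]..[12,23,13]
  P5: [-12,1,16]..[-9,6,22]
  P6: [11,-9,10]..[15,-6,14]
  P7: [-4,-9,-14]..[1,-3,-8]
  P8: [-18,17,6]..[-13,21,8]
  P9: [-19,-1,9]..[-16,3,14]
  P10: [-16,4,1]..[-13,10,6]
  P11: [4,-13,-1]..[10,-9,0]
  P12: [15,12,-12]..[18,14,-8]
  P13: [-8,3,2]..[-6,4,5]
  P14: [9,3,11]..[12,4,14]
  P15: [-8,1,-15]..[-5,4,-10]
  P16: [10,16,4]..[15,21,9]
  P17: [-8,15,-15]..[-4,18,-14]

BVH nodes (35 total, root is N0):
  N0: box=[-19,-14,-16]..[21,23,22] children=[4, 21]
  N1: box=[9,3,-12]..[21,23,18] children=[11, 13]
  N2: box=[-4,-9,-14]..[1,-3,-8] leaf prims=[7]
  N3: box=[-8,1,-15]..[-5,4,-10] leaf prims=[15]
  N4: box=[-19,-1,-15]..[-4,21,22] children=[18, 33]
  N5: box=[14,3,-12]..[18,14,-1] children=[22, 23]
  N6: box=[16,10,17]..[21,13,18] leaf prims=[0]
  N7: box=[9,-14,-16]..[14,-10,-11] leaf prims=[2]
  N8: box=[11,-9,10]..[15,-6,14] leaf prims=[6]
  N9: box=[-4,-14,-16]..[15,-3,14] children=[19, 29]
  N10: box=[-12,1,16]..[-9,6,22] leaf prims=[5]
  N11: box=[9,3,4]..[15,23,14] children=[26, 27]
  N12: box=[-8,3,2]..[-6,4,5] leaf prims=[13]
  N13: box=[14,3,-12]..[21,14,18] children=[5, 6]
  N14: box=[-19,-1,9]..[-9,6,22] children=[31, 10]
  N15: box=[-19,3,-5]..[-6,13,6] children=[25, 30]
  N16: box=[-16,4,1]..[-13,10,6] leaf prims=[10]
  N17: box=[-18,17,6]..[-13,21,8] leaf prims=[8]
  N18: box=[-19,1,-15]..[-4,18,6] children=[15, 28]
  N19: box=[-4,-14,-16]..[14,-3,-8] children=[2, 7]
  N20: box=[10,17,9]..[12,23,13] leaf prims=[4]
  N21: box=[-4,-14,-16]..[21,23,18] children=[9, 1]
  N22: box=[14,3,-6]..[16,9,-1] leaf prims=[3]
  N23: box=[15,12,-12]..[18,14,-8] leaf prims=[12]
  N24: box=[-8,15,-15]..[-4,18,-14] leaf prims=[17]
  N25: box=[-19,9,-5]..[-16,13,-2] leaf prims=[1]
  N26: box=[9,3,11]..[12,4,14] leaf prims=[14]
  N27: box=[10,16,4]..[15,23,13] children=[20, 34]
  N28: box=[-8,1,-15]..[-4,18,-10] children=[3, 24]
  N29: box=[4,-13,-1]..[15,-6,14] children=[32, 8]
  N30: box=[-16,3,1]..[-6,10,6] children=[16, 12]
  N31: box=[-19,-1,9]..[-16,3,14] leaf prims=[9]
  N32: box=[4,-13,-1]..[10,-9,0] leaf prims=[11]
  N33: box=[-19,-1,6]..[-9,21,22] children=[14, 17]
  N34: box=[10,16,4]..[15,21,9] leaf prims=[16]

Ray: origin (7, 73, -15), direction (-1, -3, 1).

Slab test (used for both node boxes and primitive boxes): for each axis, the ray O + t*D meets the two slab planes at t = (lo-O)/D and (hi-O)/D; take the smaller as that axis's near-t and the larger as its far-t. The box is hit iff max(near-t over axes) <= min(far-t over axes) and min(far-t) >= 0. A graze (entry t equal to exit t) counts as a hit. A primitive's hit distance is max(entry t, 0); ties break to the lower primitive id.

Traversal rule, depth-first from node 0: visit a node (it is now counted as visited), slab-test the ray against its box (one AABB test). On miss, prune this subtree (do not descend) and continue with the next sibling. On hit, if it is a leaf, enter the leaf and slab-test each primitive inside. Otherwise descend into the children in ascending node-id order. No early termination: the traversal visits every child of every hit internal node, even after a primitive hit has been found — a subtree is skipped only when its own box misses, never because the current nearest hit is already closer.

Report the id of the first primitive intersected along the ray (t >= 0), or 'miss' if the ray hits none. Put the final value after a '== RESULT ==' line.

Traverse from the root:
N0 x:[-14,26] y:[50/3,29] z:[-1,37] -> hit [50/3,26], descend [4, 21]
  N4 x:[11,26] y:[52/3,74/3] z:[0,37] -> hit [52/3,74/3], descend [18, 33]
    N18 x:[11,26] y:[55/3,24] z:[0,21] -> hit [55/3,21], descend [15, 28]
      N15 x:[13,26] y:[20,70/3] z:[10,21] -> hit [20,21], descend [25, 30]
        N25 x:[23,26] y:[20,64/3] z:[10,13] -> miss, prune
        N30 x:[13,23] y:[21,70/3] z:[16,21] -> hit [21,21], descend [12, 16]
          N12 x:[13,15] y:[23,70/3] z:[17,20] -> miss, prune
          N16 x:[20,23] y:[21,23] z:[16,21] -> hit [21,21] leaf, test {P10@t=21}
      N28 x:[11,15] y:[55/3,24] z:[0,5] -> miss, prune
    N33 x:[16,26] y:[52/3,74/3] z:[21,37] -> hit [21,74/3], descend [14, 17]
      N14 x:[16,26] y:[67/3,74/3] z:[24,37] -> hit [24,74/3], descend [10, 31]
        N10 x:[16,19] y:[67/3,24] z:[31,37] -> miss, prune
        N31 x:[23,26] y:[70/3,74/3] z:[24,29] -> hit [24,74/3] leaf, test {P9@t=24}
      N17 x:[20,25] y:[52/3,56/3] z:[21,23] -> miss, prune
  N21 x:[-14,11] y:[50/3,29] z:[-1,33] -> miss, prune

order=[0, 4, 18, 15, 25, 30, 12, 16, 28, 33, 14, 10, 31, 17, 21]  |boxes|=15  |leaves|=2  hit=P10

== RESULT ==
10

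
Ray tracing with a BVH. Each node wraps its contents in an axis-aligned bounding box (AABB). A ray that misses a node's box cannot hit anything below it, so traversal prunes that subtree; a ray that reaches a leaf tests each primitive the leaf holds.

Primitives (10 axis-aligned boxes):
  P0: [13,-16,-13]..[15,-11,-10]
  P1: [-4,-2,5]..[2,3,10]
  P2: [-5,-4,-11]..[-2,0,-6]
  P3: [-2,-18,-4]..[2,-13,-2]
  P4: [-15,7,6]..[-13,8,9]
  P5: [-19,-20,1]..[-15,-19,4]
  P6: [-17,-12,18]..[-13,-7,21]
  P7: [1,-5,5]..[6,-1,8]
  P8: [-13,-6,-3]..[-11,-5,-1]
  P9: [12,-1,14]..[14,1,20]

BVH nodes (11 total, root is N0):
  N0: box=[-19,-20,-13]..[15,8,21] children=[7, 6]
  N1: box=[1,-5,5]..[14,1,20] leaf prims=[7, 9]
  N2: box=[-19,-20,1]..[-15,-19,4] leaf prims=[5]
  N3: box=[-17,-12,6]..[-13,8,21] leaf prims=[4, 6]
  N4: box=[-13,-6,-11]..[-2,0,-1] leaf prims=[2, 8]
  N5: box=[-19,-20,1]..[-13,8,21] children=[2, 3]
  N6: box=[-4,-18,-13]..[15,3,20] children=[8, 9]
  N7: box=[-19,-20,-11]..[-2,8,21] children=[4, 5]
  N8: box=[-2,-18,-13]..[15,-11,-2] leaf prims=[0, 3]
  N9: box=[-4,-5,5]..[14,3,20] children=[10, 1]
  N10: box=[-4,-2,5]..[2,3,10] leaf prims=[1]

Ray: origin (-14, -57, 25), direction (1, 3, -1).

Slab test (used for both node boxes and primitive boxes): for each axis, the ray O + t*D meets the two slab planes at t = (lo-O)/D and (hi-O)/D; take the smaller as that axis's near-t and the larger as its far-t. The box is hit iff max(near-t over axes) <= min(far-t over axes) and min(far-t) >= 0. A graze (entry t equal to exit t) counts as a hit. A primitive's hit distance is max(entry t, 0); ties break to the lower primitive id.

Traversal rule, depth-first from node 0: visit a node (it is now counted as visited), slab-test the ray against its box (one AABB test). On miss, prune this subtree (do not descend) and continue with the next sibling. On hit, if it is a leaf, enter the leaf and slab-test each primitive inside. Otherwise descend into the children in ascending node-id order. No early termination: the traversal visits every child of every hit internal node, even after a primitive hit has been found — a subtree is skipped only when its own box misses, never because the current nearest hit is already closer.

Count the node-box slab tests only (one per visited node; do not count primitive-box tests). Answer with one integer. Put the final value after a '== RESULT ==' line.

Traverse from the root:
N0 x:[-5,29] y:[37/3,65/3] z:[4,38] -> hit [37/3,65/3], descend [6, 7]
  N6 x:[10,29] y:[13,20] z:[5,38] -> hit [13,20], descend [8, 9]
    N8 x:[12,29] y:[13,46/3] z:[27,38] -> miss, prune
    N9 x:[10,28] y:[52/3,20] z:[5,20] -> hit [52/3,20], descend [1, 10]
      N1 x:[15,28] y:[52/3,58/3] z:[5,20] -> hit [52/3,58/3] leaf, test {P7@t=52/3, P9(miss)}
      N10 x:[10,16] y:[55/3,20] z:[15,20] -> miss, prune
  N7 x:[-5,12] y:[37/3,65/3] z:[4,36] -> miss, prune

order=[0, 6, 8, 9, 1, 10, 7]  |boxes|=7  |leaves|=1  hit=P7

== RESULT ==
7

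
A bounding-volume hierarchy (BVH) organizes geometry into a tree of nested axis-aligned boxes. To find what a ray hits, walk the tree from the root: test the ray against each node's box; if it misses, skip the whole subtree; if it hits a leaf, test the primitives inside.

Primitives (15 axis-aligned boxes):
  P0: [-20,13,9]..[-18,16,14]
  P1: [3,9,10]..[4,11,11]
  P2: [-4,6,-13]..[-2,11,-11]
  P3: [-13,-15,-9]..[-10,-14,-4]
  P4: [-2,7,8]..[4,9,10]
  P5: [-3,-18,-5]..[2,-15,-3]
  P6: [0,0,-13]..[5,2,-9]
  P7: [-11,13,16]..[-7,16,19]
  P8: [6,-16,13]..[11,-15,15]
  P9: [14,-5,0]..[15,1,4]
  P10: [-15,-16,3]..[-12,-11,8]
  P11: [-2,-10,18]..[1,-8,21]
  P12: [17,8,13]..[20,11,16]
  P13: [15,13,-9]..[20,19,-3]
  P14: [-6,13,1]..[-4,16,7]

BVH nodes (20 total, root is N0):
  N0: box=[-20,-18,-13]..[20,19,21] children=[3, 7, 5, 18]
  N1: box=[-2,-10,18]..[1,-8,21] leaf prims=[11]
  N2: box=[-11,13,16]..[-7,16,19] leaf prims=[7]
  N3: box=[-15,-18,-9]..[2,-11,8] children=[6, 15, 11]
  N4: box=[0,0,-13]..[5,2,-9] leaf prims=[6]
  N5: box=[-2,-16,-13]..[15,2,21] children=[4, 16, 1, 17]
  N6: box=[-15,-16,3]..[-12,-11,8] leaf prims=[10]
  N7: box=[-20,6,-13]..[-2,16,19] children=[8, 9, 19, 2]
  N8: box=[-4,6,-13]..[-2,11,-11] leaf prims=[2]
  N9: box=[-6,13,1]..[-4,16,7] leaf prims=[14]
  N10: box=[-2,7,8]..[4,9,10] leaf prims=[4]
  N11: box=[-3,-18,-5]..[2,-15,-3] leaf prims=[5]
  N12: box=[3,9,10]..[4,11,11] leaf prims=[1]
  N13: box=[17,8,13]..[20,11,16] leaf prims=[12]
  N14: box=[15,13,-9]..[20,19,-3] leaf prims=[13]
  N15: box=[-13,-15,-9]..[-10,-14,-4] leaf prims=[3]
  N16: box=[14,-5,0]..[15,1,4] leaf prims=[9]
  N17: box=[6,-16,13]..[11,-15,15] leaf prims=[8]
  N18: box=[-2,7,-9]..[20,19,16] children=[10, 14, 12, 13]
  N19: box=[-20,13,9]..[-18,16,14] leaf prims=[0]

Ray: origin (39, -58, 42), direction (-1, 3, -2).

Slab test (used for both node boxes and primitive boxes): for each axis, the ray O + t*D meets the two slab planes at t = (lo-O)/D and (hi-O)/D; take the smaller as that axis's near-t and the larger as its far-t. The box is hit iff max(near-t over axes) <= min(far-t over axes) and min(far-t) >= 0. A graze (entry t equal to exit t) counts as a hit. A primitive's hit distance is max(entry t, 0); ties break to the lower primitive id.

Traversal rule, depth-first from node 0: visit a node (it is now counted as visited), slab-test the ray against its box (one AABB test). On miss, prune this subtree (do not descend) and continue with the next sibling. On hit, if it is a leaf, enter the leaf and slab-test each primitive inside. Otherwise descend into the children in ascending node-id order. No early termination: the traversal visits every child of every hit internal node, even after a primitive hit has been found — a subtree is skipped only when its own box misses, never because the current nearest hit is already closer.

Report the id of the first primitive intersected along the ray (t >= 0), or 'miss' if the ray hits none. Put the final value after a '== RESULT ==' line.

Walk:
N0 x:[19,59] y:[40/3,77/3] z:[21/2,55/2] -> hit [19,77/3], descend [3, 5, 7, 18]
  N3 x:[37,54] y:[40/3,47/3] z:[17,51/2] -> miss, prune
  N5 x:[24,41] y:[14,20] z:[21/2,55/2] -> miss, prune
  N7 x:[41,59] y:[64/3,74/3] z:[23/2,55/2] -> miss, prune
  N18 x:[19,41] y:[65/3,77/3] z:[13,51/2] -> hit [65/3,51/2], descend [10, 12, 13, 14]
    N10 x:[35,41] y:[65/3,67/3] z:[16,17] -> miss, prune
    N12 x:[35,36] y:[67/3,23] z:[31/2,16] -> miss, prune
    N13 x:[19,22] y:[22,23] z:[13,29/2] -> miss, prune
    N14 x:[19,24] y:[71/3,77/3] z:[45/2,51/2] -> hit [71/3,24] leaf, test {P13@t=71/3}

Visited [0, 3, 5, 7, 18, 10, 12, 13, 14]. Tests: 9 box, 1 leaf. Nearest: P13.

== RESULT ==
13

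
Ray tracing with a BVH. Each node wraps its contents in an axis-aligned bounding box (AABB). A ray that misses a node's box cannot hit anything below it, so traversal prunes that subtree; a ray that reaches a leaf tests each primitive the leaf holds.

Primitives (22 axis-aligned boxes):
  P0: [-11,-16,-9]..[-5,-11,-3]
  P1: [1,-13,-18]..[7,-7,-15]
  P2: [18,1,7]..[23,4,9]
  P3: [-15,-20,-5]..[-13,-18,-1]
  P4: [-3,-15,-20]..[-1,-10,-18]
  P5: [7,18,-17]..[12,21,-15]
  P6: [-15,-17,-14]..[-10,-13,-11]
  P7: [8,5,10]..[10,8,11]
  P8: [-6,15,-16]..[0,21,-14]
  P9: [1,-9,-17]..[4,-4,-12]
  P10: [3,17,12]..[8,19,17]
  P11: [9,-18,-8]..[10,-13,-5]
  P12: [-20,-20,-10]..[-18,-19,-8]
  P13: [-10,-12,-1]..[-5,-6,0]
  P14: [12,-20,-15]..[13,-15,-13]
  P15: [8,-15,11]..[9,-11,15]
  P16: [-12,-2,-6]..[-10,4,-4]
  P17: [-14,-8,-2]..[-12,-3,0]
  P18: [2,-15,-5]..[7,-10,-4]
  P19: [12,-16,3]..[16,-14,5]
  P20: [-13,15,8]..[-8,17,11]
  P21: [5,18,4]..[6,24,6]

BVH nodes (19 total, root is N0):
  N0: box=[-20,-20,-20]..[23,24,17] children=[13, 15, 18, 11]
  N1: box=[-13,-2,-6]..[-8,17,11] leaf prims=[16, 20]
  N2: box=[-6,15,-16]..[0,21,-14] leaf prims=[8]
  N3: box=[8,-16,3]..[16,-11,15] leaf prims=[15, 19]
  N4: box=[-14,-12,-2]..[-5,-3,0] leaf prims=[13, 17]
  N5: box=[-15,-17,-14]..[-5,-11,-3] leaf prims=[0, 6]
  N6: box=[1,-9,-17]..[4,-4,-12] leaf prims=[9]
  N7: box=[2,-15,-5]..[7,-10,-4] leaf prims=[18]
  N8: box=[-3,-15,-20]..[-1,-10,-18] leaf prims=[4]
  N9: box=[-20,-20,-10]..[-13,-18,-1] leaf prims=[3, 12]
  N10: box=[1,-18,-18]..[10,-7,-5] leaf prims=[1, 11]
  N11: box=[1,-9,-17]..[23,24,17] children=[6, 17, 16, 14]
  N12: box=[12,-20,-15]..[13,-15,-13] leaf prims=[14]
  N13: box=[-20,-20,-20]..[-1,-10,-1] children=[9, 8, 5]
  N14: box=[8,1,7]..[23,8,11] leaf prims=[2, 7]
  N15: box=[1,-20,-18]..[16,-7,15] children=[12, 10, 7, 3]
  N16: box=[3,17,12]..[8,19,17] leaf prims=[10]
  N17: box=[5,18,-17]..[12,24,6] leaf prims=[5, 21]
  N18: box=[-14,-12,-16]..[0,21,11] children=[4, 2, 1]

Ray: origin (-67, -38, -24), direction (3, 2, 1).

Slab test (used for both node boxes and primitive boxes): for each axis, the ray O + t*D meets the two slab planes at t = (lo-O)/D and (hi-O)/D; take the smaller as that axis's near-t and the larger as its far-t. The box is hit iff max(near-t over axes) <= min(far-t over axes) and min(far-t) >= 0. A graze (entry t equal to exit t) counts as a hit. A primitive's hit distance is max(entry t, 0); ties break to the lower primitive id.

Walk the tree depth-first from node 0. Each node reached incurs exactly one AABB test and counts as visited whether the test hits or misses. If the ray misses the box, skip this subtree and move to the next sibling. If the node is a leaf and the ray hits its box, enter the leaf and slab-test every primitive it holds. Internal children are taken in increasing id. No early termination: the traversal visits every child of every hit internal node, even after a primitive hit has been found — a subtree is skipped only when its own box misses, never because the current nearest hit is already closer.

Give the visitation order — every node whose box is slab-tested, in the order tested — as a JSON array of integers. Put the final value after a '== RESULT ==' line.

Traverse from the root:
N0 x:[47/3,30] y:[9,31] z:[4,41] -> hit [47/3,30], descend [11, 13, 15, 18]
  N11 x:[68/3,30] y:[29/2,31] z:[7,41] -> hit [68/3,30], descend [6, 14, 16, 17]
    N6 x:[68/3,71/3] y:[29/2,17] z:[7,12] -> miss, prune
    N14 x:[25,30] y:[39/2,23] z:[31,35] -> miss, prune
    N16 x:[70/3,25] y:[55/2,57/2] z:[36,41] -> miss, prune
    N17 x:[24,79/3] y:[28,31] z:[7,30] -> miss, prune
  N13 x:[47/3,22] y:[9,14] z:[4,23] -> miss, prune
  N15 x:[68/3,83/3] y:[9,31/2] z:[6,39] -> miss, prune
  N18 x:[53/3,67/3] y:[13,59/2] z:[8,35] -> hit [53/3,67/3], descend [1, 2, 4]
    N1 x:[18,59/3] y:[18,55/2] z:[18,35] -> hit [18,59/3] leaf, test {P16@t=55/3, P20(miss)}
    N2 x:[61/3,67/3] y:[53/2,59/2] z:[8,10] -> miss, prune
    N4 x:[53/3,62/3] y:[13,35/2] z:[22,24] -> miss, prune

12 AABB tests over nodes [0, 11, 6, 14, 16, 17, 13, 15, 18, 1, 2, 4]; 1 leaf entered; closest P16.

== RESULT ==
[0, 11, 6, 14, 16, 17, 13, 15, 18, 1, 2, 4]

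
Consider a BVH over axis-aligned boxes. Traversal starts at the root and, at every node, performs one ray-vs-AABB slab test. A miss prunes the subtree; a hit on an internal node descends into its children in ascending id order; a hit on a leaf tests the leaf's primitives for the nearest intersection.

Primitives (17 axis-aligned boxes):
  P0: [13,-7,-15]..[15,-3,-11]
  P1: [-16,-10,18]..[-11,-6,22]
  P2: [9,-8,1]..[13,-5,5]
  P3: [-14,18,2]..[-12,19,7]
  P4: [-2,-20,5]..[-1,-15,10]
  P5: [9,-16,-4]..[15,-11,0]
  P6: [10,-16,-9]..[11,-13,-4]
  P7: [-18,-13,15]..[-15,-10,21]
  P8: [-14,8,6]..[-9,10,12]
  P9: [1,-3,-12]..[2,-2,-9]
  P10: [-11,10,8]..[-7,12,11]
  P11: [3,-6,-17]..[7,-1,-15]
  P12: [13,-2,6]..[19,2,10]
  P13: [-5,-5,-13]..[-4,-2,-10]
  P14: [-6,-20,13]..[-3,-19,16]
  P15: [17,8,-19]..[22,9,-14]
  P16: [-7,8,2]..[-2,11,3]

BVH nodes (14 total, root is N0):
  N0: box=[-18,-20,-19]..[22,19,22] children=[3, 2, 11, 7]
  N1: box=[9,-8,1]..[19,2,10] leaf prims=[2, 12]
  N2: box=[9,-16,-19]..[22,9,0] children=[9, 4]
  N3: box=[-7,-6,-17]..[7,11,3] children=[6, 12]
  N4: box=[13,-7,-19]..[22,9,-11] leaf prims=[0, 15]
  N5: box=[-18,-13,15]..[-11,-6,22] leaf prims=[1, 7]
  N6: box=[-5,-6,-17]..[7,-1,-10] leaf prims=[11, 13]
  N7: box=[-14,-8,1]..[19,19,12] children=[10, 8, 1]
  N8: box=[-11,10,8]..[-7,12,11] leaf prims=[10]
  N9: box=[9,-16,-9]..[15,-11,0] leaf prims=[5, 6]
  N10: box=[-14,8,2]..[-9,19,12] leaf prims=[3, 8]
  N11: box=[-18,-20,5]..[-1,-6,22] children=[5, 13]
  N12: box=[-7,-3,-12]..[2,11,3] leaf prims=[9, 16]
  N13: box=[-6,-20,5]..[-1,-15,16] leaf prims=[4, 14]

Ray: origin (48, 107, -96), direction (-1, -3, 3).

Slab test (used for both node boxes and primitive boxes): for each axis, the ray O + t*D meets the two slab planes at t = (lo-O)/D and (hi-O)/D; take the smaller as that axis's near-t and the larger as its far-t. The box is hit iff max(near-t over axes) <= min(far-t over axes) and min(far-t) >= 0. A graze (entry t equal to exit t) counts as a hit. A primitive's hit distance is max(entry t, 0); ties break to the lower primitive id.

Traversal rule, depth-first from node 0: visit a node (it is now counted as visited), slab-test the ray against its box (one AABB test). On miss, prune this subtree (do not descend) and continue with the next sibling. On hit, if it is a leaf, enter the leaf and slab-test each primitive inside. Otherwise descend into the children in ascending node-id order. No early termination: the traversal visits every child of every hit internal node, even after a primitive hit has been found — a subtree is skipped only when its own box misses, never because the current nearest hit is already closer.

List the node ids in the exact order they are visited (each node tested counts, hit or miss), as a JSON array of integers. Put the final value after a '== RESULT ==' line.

Walk:
N0 x:[26,66] y:[88/3,127/3] z:[77/3,118/3] -> hit [88/3,118/3], descend [2, 3, 7, 11]
  N2 x:[26,39] y:[98/3,41] z:[77/3,32] -> miss, prune
  N3 x:[41,55] y:[32,113/3] z:[79/3,33] -> miss, prune
  N7 x:[29,62] y:[88/3,115/3] z:[97/3,36] -> hit [97/3,36], descend [1, 8, 10]
    N1 x:[29,39] y:[35,115/3] z:[97/3,106/3] -> hit [35,106/3] leaf, test {P2(miss), P12@t=35}
    N8 x:[55,59] y:[95/3,97/3] z:[104/3,107/3] -> miss, prune
    N10 x:[57,62] y:[88/3,33] z:[98/3,36] -> miss, prune
  N11 x:[49,66] y:[113/3,127/3] z:[101/3,118/3] -> miss, prune

Visited [0, 2, 3, 7, 1, 8, 10, 11]. Tests: 8 box, 1 leaf. Nearest: P12.

== RESULT ==
[0, 2, 3, 7, 1, 8, 10, 11]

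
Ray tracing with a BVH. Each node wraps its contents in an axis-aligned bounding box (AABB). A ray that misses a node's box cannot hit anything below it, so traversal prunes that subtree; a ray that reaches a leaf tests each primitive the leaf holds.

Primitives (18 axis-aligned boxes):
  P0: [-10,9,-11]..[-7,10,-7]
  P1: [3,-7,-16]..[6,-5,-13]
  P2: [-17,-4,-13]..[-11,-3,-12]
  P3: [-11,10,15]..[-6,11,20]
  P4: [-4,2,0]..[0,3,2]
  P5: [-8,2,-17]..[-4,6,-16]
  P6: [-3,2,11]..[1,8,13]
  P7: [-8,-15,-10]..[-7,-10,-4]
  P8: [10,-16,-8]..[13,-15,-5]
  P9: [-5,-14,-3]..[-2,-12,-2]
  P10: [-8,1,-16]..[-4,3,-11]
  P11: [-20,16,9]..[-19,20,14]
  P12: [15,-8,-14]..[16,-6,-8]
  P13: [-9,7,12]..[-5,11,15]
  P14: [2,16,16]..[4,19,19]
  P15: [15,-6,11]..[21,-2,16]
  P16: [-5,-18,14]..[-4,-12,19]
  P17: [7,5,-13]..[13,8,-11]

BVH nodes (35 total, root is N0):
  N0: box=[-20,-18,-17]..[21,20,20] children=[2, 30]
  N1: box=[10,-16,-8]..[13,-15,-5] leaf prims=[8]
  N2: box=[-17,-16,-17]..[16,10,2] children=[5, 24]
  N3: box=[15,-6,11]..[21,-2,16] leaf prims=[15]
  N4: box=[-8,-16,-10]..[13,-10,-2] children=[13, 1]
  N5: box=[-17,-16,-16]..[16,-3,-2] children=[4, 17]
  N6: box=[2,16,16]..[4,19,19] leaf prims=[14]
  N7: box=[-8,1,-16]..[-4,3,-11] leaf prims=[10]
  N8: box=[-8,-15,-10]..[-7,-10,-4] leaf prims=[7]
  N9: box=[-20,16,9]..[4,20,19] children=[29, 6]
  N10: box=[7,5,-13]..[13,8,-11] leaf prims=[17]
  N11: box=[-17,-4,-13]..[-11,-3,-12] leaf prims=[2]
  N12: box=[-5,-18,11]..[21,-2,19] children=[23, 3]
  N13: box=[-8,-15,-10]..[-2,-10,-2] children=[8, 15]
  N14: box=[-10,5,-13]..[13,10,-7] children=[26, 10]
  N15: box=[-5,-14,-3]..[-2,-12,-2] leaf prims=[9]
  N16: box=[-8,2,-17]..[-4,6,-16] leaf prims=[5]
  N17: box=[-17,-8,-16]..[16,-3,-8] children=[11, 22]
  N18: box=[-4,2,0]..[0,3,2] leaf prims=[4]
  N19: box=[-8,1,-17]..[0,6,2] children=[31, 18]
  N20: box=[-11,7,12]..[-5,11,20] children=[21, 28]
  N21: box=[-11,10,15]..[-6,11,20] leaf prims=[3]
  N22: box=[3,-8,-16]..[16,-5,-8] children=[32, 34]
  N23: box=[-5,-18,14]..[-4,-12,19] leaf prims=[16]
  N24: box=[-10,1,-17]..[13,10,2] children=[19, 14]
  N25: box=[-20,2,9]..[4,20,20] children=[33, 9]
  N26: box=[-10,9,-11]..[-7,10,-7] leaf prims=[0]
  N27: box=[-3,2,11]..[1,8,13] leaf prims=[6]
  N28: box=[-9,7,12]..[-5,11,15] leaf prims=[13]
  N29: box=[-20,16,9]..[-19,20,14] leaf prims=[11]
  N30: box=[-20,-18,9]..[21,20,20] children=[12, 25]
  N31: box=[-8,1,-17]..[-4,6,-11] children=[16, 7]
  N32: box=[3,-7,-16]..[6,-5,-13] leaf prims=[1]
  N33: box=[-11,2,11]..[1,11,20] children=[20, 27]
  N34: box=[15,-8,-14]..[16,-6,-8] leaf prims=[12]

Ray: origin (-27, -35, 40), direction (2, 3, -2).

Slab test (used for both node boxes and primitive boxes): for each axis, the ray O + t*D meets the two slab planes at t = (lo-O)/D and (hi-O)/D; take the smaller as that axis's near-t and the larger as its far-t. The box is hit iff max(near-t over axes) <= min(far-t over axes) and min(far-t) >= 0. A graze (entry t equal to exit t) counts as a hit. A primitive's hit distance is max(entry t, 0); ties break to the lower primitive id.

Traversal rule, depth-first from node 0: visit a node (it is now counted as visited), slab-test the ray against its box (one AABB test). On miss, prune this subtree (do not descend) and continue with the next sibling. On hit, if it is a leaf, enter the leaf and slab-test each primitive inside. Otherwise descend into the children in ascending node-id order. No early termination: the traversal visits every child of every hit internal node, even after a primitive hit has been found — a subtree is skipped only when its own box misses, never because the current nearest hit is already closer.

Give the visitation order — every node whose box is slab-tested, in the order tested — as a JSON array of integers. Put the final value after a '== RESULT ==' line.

Traverse from the root:
N0 x:[7/2,24] y:[17/3,55/3] z:[10,57/2] -> hit [10,55/3], descend [2, 30]
  N2 x:[5,43/2] y:[19/3,15] z:[19,57/2] -> miss, prune
  N30 x:[7/2,24] y:[17/3,55/3] z:[10,31/2] -> hit [10,31/2], descend [12, 25]
    N12 x:[11,24] y:[17/3,11] z:[21/2,29/2] -> hit [11,11], descend [3, 23]
      N3 x:[21,24] y:[29/3,11] z:[12,29/2] -> miss, prune
      N23 x:[11,23/2] y:[17/3,23/3] z:[21/2,13] -> miss, prune
    N25 x:[7/2,31/2] y:[37/3,55/3] z:[10,31/2] -> hit [37/3,31/2], descend [9, 33]
      N9 x:[7/2,31/2] y:[17,55/3] z:[21/2,31/2] -> miss, prune
      N33 x:[8,14] y:[37/3,46/3] z:[10,29/2] -> hit [37/3,14], descend [20, 27]
        N20 x:[8,11] y:[14,46/3] z:[10,14] -> miss, prune
        N27 x:[12,14] y:[37/3,43/3] z:[27/2,29/2] -> hit [27/2,14] leaf, test {P6@t=27/2}

11 AABB tests over nodes [0, 2, 30, 12, 3, 23, 25, 9, 33, 20, 27]; 1 leaf entered; closest P6.

== RESULT ==
[0, 2, 30, 12, 3, 23, 25, 9, 33, 20, 27]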